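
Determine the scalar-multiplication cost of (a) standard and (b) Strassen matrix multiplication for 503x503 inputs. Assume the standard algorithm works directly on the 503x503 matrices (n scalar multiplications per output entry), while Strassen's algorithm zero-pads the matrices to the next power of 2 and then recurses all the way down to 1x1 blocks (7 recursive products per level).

Matrix multiplication for 503x503 matrices:

Strassen's algorithm requires power-of-2 dimensions. Pad 503x503 to 512x512 (next power of 2).

Standard algorithm: 503^3 = 127263527 multiplications
Strassen's algorithm: 7^(log2(512)) = 7^9 = 40353607 multiplications
Savings: 127263527 - 40353607 = 86909920 multiplications

Standard: 127263527 multiplications (503^3). Strassen: 40353607 multiplications (7^9, after padding to 512x512). Strassen reduces 8 recursive multiplications to 7 at each level.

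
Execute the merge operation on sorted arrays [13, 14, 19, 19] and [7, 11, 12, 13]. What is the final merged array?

Merging process:

Compare 13 vs 7: take 7 from right. Merged: [7]
Compare 13 vs 11: take 11 from right. Merged: [7, 11]
Compare 13 vs 12: take 12 from right. Merged: [7, 11, 12]
Compare 13 vs 13: take 13 from left. Merged: [7, 11, 12, 13]
Compare 14 vs 13: take 13 from right. Merged: [7, 11, 12, 13, 13]
Append remaining from left: [14, 19, 19]. Merged: [7, 11, 12, 13, 13, 14, 19, 19]

Final merged array: [7, 11, 12, 13, 13, 14, 19, 19]
Total comparisons: 5

The merged array is [7, 11, 12, 13, 13, 14, 19, 19], requiring 5 comparisons. The merge step runs in O(n) time where n is the total number of elements.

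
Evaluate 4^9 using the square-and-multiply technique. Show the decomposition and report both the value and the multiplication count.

Computing 4^9 by squaring (build up from 4^1; each line after the first costs one multiplication):

4^1 = 4
4^2 = (4^1)^2 = 4^2 = 16
4^4 = (4^2)^2 = 16^2 = 256
4^8 = (4^4)^2 = 256^2 = 65536
4^9 = 4 * 4^8 = 4 * 65536 = 262144

Result: 262144
Multiplications needed: 4 (4 lines after 4^1)

4^9 = 262144. Using exponentiation by squaring, this requires 4 multiplications. The key idea: if the exponent is even, square the half-power; if odd, multiply by the base once.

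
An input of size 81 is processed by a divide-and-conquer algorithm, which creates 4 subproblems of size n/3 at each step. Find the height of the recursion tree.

For divide and conquer with division factor 3:

Problem sizes at each level:
Level 0: 81
Level 1: 27
Level 2: 9
Level 3: 3
Level 4: 1

The root is level 0 and the size-1 base case is level 4 (the tree spans levels 0 through 4, i.e. 5 levels counting the root), so the depth is the number of divisions: log_3(81) = 4

The recursion tree depth is log_3(81) = 4. At each level, the problem size is divided by 3, so it takes 4 divisions to reduce to a base case of size 1. The algorithm makes 4 recursive calls at each level.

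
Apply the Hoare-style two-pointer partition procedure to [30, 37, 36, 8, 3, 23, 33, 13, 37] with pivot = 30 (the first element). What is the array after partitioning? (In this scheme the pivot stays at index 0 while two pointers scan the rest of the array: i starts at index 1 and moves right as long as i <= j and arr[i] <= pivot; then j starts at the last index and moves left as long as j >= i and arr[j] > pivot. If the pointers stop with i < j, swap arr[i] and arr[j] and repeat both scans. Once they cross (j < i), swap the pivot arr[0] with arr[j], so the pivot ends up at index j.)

Hoare-style two-pointer partition with pivot = 30:

Initial array: [30, 37, 36, 8, 3, 23, 33, 13, 37]

Pointers start at i = 1, j = 8.
i stops at index 1 (arr[1]=37 > 30), j stops at index 7 (arr[7]=13 <= 30): swap arr[1] and arr[7], array becomes [30, 13, 36, 8, 3, 23, 33, 37, 37]
i stops at index 2 (arr[2]=36 > 30), j stops at index 5 (arr[5]=23 <= 30): swap arr[2] and arr[5], array becomes [30, 13, 23, 8, 3, 36, 33, 37, 37]
i ends at 5, j ends at 4: the pointers have crossed (j < i), so scanning stops.

Swap pivot arr[0] with arr[4] to place pivot at position 4: [3, 13, 23, 8, 30, 36, 33, 37, 37]
Pivot position: 4

After partitioning with pivot 30, the array becomes [3, 13, 23, 8, 30, 36, 33, 37, 37]. The pivot is placed at index 4. All elements to the left of the pivot are <= 30, and all elements to the right are > 30.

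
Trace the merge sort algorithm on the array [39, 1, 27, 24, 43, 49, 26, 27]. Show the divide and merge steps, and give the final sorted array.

Merge sort trace:

Split: [39, 1, 27, 24, 43, 49, 26, 27] -> [39, 1, 27, 24] and [43, 49, 26, 27]
  Split: [39, 1, 27, 24] -> [39, 1] and [27, 24]
    Split: [39, 1] -> [39] and [1]
    Merge: [39] + [1] -> [1, 39]
    Split: [27, 24] -> [27] and [24]
    Merge: [27] + [24] -> [24, 27]
  Merge: [1, 39] + [24, 27] -> [1, 24, 27, 39]
  Split: [43, 49, 26, 27] -> [43, 49] and [26, 27]
    Split: [43, 49] -> [43] and [49]
    Merge: [43] + [49] -> [43, 49]
    Split: [26, 27] -> [26] and [27]
    Merge: [26] + [27] -> [26, 27]
  Merge: [43, 49] + [26, 27] -> [26, 27, 43, 49]
Merge: [1, 24, 27, 39] + [26, 27, 43, 49] -> [1, 24, 26, 27, 27, 39, 43, 49]

Final sorted array: [1, 24, 26, 27, 27, 39, 43, 49]

The merge sort proceeds by recursively splitting the array and merging sorted halves.
After all merges, the sorted array is [1, 24, 26, 27, 27, 39, 43, 49].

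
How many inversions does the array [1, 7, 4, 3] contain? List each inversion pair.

Finding inversions in [1, 7, 4, 3]:

(1, 2): arr[1]=7 > arr[2]=4
(1, 3): arr[1]=7 > arr[3]=3
(2, 3): arr[2]=4 > arr[3]=3

Total inversions: 3

The array has 3 inversion(s): (1,2), (1,3), (2,3). Each pair (i,j) satisfies i < j and arr[i] > arr[j].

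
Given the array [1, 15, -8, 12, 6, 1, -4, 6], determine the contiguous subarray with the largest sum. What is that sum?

Using Kadane's algorithm on [1, 15, -8, 12, 6, 1, -4, 6]:

Scanning through the array:
Position 1 (value 15): max_ending_here = 16, max_so_far = 16
Position 2 (value -8): max_ending_here = 8, max_so_far = 16
Position 3 (value 12): max_ending_here = 20, max_so_far = 20
Position 4 (value 6): max_ending_here = 26, max_so_far = 26
Position 5 (value 1): max_ending_here = 27, max_so_far = 27
Position 6 (value -4): max_ending_here = 23, max_so_far = 27
Position 7 (value 6): max_ending_here = 29, max_so_far = 29

Maximum subarray: [1, 15, -8, 12, 6, 1, -4, 6]
Maximum sum: 29

The maximum subarray is [1, 15, -8, 12, 6, 1, -4, 6] with sum 29. This subarray runs from index 0 to index 7.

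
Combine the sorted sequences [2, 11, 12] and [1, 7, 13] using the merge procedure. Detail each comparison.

Merging process:

Compare 2 vs 1: take 1 from right. Merged: [1]
Compare 2 vs 7: take 2 from left. Merged: [1, 2]
Compare 11 vs 7: take 7 from right. Merged: [1, 2, 7]
Compare 11 vs 13: take 11 from left. Merged: [1, 2, 7, 11]
Compare 12 vs 13: take 12 from left. Merged: [1, 2, 7, 11, 12]
Append remaining from right: [13]. Merged: [1, 2, 7, 11, 12, 13]

Final merged array: [1, 2, 7, 11, 12, 13]
Total comparisons: 5

The merged array is [1, 2, 7, 11, 12, 13], requiring 5 comparisons. The merge step runs in O(n) time where n is the total number of elements.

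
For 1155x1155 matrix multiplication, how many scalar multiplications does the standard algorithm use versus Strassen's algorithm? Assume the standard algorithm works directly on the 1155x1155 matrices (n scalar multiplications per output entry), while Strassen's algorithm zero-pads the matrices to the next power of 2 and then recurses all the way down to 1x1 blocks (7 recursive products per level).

Matrix multiplication for 1155x1155 matrices:

Strassen's algorithm requires power-of-2 dimensions. Pad 1155x1155 to 2048x2048 (next power of 2).

Standard algorithm: 1155^3 = 1540798875 multiplications
Strassen's algorithm: 7^(log2(2048)) = 7^11 = 1977326743 multiplications
Difference: 1540798875 - 1977326743 = -436527868 (Strassen uses MORE here due to padding overhead — for small or just-over-power-of-2 n, padding can outweigh the per-level savings)

Standard: 1540798875 multiplications (1155^3). Strassen: 1977326743 multiplications (7^11, after padding to 2048x2048). Strassen reduces 8 recursive multiplications to 7 at each level.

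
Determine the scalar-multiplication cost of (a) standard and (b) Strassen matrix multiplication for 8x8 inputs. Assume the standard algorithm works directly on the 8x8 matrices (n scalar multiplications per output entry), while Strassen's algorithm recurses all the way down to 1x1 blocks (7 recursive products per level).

Matrix multiplication for 8x8 matrices:

Standard algorithm: 8^3 = 512 multiplications
Strassen's algorithm: 7^(log2(8)) = 7^3 = 343 multiplications
Savings: 512 - 343 = 169 multiplications

Standard: 512 multiplications (8^3). Strassen: 343 multiplications (7^3). Strassen reduces 8 recursive multiplications to 7 at each level.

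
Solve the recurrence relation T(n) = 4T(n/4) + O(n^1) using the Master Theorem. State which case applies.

Master Theorem for T(n) = 4T(n/4) + O(n^1):

a = 4, b = 4, c = 1
log_b(a) = log_4(4) = 1.0000

Case 2: c = 1 = log_4(4) = 1.0000
T(n) = O(n^1 log n) = O(n log n)

For T(n) = 4T(n/4) + O(n^1): log_4(4) = 1.0000. This is Case 2 of the Master Theorem (c = log_b(a), equal work at all levels), giving O(n log n).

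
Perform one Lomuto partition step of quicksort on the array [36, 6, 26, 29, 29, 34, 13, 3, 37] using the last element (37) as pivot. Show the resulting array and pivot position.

Lomuto partition with pivot = 37:

Initial array: [36, 6, 26, 29, 29, 34, 13, 3, 37]

arr[0]=36 <= 37: swap with position 0, array becomes [36, 6, 26, 29, 29, 34, 13, 3, 37]
arr[1]=6 <= 37: swap with position 1, array becomes [36, 6, 26, 29, 29, 34, 13, 3, 37]
arr[2]=26 <= 37: swap with position 2, array becomes [36, 6, 26, 29, 29, 34, 13, 3, 37]
arr[3]=29 <= 37: swap with position 3, array becomes [36, 6, 26, 29, 29, 34, 13, 3, 37]
arr[4]=29 <= 37: swap with position 4, array becomes [36, 6, 26, 29, 29, 34, 13, 3, 37]
arr[5]=34 <= 37: swap with position 5, array becomes [36, 6, 26, 29, 29, 34, 13, 3, 37]
arr[6]=13 <= 37: swap with position 6, array becomes [36, 6, 26, 29, 29, 34, 13, 3, 37]
arr[7]=3 <= 37: swap with position 7, array becomes [36, 6, 26, 29, 29, 34, 13, 3, 37]

Place pivot at position 8: [36, 6, 26, 29, 29, 34, 13, 3, 37]
Pivot position: 8

After partitioning with pivot 37, the array becomes [36, 6, 26, 29, 29, 34, 13, 3, 37]. The pivot is placed at index 8. All elements to the left of the pivot are <= 37, and all elements to the right are > 37.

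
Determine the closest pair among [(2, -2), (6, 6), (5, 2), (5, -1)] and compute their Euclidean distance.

Computing all pairwise distances among 4 points:

d((2, -2), (6, 6)) = 8.9443
d((2, -2), (5, 2)) = 5.0
d((2, -2), (5, -1)) = 3.1623
d((6, 6), (5, 2)) = 4.1231
d((6, 6), (5, -1)) = 7.0711
d((5, 2), (5, -1)) = 3.0 <-- minimum

Closest pair: (5, 2) and (5, -1) with distance 3.0

The closest pair is (5, 2) and (5, -1) with Euclidean distance 3.0. For 4 points, brute-force pairwise comparison is shown above. For large n, the divide-and-conquer algorithm (sort by x, recurse on halves, check the dividing strip) achieves O(n log n).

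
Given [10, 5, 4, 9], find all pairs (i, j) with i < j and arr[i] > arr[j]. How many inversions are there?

Finding inversions in [10, 5, 4, 9]:

(0, 1): arr[0]=10 > arr[1]=5
(0, 2): arr[0]=10 > arr[2]=4
(0, 3): arr[0]=10 > arr[3]=9
(1, 2): arr[1]=5 > arr[2]=4

Total inversions: 4

The array has 4 inversion(s): (0,1), (0,2), (0,3), (1,2). Each pair (i,j) satisfies i < j and arr[i] > arr[j].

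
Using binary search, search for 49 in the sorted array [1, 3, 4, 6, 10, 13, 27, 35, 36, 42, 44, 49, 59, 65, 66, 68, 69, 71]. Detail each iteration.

Binary search for 49 in [1, 3, 4, 6, 10, 13, 27, 35, 36, 42, 44, 49, 59, 65, 66, 68, 69, 71]:

lo=0, hi=17, mid=8, arr[mid]=36 -> 36 < 49, search right half
lo=9, hi=17, mid=13, arr[mid]=65 -> 65 > 49, search left half
lo=9, hi=12, mid=10, arr[mid]=44 -> 44 < 49, search right half
lo=11, hi=12, mid=11, arr[mid]=49 -> Found target at index 11!

Binary search finds 49 at index 11 after 4 comparisons. The search repeatedly halves the search space by comparing with the middle element.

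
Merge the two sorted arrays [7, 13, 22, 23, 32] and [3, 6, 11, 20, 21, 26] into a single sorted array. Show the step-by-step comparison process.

Merging process:

Compare 7 vs 3: take 3 from right. Merged: [3]
Compare 7 vs 6: take 6 from right. Merged: [3, 6]
Compare 7 vs 11: take 7 from left. Merged: [3, 6, 7]
Compare 13 vs 11: take 11 from right. Merged: [3, 6, 7, 11]
Compare 13 vs 20: take 13 from left. Merged: [3, 6, 7, 11, 13]
Compare 22 vs 20: take 20 from right. Merged: [3, 6, 7, 11, 13, 20]
Compare 22 vs 21: take 21 from right. Merged: [3, 6, 7, 11, 13, 20, 21]
Compare 22 vs 26: take 22 from left. Merged: [3, 6, 7, 11, 13, 20, 21, 22]
Compare 23 vs 26: take 23 from left. Merged: [3, 6, 7, 11, 13, 20, 21, 22, 23]
Compare 32 vs 26: take 26 from right. Merged: [3, 6, 7, 11, 13, 20, 21, 22, 23, 26]
Append remaining from left: [32]. Merged: [3, 6, 7, 11, 13, 20, 21, 22, 23, 26, 32]

Final merged array: [3, 6, 7, 11, 13, 20, 21, 22, 23, 26, 32]
Total comparisons: 10

The merged array is [3, 6, 7, 11, 13, 20, 21, 22, 23, 26, 32], requiring 10 comparisons. The merge step runs in O(n) time where n is the total number of elements.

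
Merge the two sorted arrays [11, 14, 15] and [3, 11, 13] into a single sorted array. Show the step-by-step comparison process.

Merging process:

Compare 11 vs 3: take 3 from right. Merged: [3]
Compare 11 vs 11: take 11 from left. Merged: [3, 11]
Compare 14 vs 11: take 11 from right. Merged: [3, 11, 11]
Compare 14 vs 13: take 13 from right. Merged: [3, 11, 11, 13]
Append remaining from left: [14, 15]. Merged: [3, 11, 11, 13, 14, 15]

Final merged array: [3, 11, 11, 13, 14, 15]
Total comparisons: 4

The merged array is [3, 11, 11, 13, 14, 15], requiring 4 comparisons. The merge step runs in O(n) time where n is the total number of elements.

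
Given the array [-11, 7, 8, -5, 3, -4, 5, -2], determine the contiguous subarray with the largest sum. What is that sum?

Using Kadane's algorithm on [-11, 7, 8, -5, 3, -4, 5, -2]:

Scanning through the array:
Position 1 (value 7): max_ending_here = 7, max_so_far = 7
Position 2 (value 8): max_ending_here = 15, max_so_far = 15
Position 3 (value -5): max_ending_here = 10, max_so_far = 15
Position 4 (value 3): max_ending_here = 13, max_so_far = 15
Position 5 (value -4): max_ending_here = 9, max_so_far = 15
Position 6 (value 5): max_ending_here = 14, max_so_far = 15
Position 7 (value -2): max_ending_here = 12, max_so_far = 15

Maximum subarray: [7, 8]
Maximum sum: 15

The maximum subarray is [7, 8] with sum 15. This subarray runs from index 1 to index 2.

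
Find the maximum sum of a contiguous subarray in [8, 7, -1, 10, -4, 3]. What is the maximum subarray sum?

Using Kadane's algorithm on [8, 7, -1, 10, -4, 3]:

Scanning through the array:
Position 1 (value 7): max_ending_here = 15, max_so_far = 15
Position 2 (value -1): max_ending_here = 14, max_so_far = 15
Position 3 (value 10): max_ending_here = 24, max_so_far = 24
Position 4 (value -4): max_ending_here = 20, max_so_far = 24
Position 5 (value 3): max_ending_here = 23, max_so_far = 24

Maximum subarray: [8, 7, -1, 10]
Maximum sum: 24

The maximum subarray is [8, 7, -1, 10] with sum 24. This subarray runs from index 0 to index 3.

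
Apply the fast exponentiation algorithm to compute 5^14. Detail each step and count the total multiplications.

Computing 5^14 by squaring (build up from 5^1; each line after the first costs one multiplication):

5^1 = 5
5^2 = (5^1)^2 = 5^2 = 25
5^3 = 5 * 5^2 = 5 * 25 = 125
5^6 = (5^3)^2 = 125^2 = 15625
5^7 = 5 * 5^6 = 5 * 15625 = 78125
5^14 = (5^7)^2 = 78125^2 = 6103515625

Result: 6103515625
Multiplications needed: 5 (5 lines after 5^1)

5^14 = 6103515625. Using exponentiation by squaring, this requires 5 multiplications. The key idea: if the exponent is even, square the half-power; if odd, multiply by the base once.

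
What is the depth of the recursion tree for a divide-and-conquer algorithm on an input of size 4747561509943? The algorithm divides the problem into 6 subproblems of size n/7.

For divide and conquer with division factor 7:

Problem sizes at each level:
Level 0: 4747561509943
Level 1: 678223072849
Level 2: 96889010407
Level 3: 13841287201
Level 4: 1977326743
Level 5: 282475249
Level 6: 40353607
Level 7: 5764801
Level 8: 823543
Level 9: 117649
Level 10: 16807
Level 11: 2401
Level 12: 343
Level 13: 49
Level 14: 7
Level 15: 1

The root is level 0 and the size-1 base case is level 15 (the tree spans levels 0 through 15, i.e. 16 levels counting the root), so the depth is the number of divisions: log_7(4747561509943) = 15

The recursion tree depth is log_7(4747561509943) = 15. At each level, the problem size is divided by 7, so it takes 15 divisions to reduce to a base case of size 1. The algorithm makes 6 recursive calls at each level.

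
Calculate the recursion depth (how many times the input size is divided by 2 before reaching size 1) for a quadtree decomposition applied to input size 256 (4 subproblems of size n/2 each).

For divide and conquer with division factor 2:

Problem sizes at each level:
Level 0: 256
Level 1: 128
Level 2: 64
Level 3: 32
Level 4: 16
Level 5: 8
Level 6: 4
Level 7: 2
Level 8: 1

The root is level 0 and the size-1 base case is level 8 (the tree spans levels 0 through 8, i.e. 9 levels counting the root), so the depth is the number of divisions: log_2(256) = 8

The recursion tree depth is log_2(256) = 8. At each level, the problem size is divided by 2, so it takes 8 divisions to reduce to a base case of size 1. The algorithm makes 4 recursive calls at each level.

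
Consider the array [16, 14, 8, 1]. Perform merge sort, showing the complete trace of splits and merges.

Merge sort trace:

Split: [16, 14, 8, 1] -> [16, 14] and [8, 1]
  Split: [16, 14] -> [16] and [14]
  Merge: [16] + [14] -> [14, 16]
  Split: [8, 1] -> [8] and [1]
  Merge: [8] + [1] -> [1, 8]
Merge: [14, 16] + [1, 8] -> [1, 8, 14, 16]

Final sorted array: [1, 8, 14, 16]

The merge sort proceeds by recursively splitting the array and merging sorted halves.
After all merges, the sorted array is [1, 8, 14, 16].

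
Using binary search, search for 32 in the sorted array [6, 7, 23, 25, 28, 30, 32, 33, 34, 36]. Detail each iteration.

Binary search for 32 in [6, 7, 23, 25, 28, 30, 32, 33, 34, 36]:

lo=0, hi=9, mid=4, arr[mid]=28 -> 28 < 32, search right half
lo=5, hi=9, mid=7, arr[mid]=33 -> 33 > 32, search left half
lo=5, hi=6, mid=5, arr[mid]=30 -> 30 < 32, search right half
lo=6, hi=6, mid=6, arr[mid]=32 -> Found target at index 6!

Binary search finds 32 at index 6 after 4 comparisons. The search repeatedly halves the search space by comparing with the middle element.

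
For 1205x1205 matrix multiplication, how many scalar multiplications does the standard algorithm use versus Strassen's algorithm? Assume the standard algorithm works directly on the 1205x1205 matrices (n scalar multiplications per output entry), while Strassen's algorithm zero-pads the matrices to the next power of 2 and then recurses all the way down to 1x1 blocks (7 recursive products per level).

Matrix multiplication for 1205x1205 matrices:

Strassen's algorithm requires power-of-2 dimensions. Pad 1205x1205 to 2048x2048 (next power of 2).

Standard algorithm: 1205^3 = 1749690125 multiplications
Strassen's algorithm: 7^(log2(2048)) = 7^11 = 1977326743 multiplications
Difference: 1749690125 - 1977326743 = -227636618 (Strassen uses MORE here due to padding overhead — for small or just-over-power-of-2 n, padding can outweigh the per-level savings)

Standard: 1749690125 multiplications (1205^3). Strassen: 1977326743 multiplications (7^11, after padding to 2048x2048). Strassen reduces 8 recursive multiplications to 7 at each level.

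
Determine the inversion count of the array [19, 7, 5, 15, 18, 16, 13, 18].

Finding inversions in [19, 7, 5, 15, 18, 16, 13, 18]:

(0, 1): arr[0]=19 > arr[1]=7
(0, 2): arr[0]=19 > arr[2]=5
(0, 3): arr[0]=19 > arr[3]=15
(0, 4): arr[0]=19 > arr[4]=18
(0, 5): arr[0]=19 > arr[5]=16
(0, 6): arr[0]=19 > arr[6]=13
(0, 7): arr[0]=19 > arr[7]=18
(1, 2): arr[1]=7 > arr[2]=5
(3, 6): arr[3]=15 > arr[6]=13
(4, 5): arr[4]=18 > arr[5]=16
(4, 6): arr[4]=18 > arr[6]=13
(5, 6): arr[5]=16 > arr[6]=13

Total inversions: 12

The array has 12 inversion(s): (0,1), (0,2), (0,3), (0,4), (0,5), (0,6), (0,7), (1,2), (3,6), (4,5), (4,6), (5,6). Each pair (i,j) satisfies i < j and arr[i] > arr[j].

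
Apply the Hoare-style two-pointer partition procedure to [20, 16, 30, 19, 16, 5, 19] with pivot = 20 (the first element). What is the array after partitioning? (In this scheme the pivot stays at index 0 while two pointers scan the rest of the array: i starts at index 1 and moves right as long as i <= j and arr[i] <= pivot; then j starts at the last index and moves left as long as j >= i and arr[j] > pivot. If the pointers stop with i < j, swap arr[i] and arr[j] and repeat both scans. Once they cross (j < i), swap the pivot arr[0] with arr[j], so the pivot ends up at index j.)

Hoare-style two-pointer partition with pivot = 20:

Initial array: [20, 16, 30, 19, 16, 5, 19]

Pointers start at i = 1, j = 6.
i stops at index 2 (arr[2]=30 > 20), j stops at index 6 (arr[6]=19 <= 20): swap arr[2] and arr[6], array becomes [20, 16, 19, 19, 16, 5, 30]
i ends at 6, j ends at 5: the pointers have crossed (j < i), so scanning stops.

Swap pivot arr[0] with arr[5] to place pivot at position 5: [5, 16, 19, 19, 16, 20, 30]
Pivot position: 5

After partitioning with pivot 20, the array becomes [5, 16, 19, 19, 16, 20, 30]. The pivot is placed at index 5. All elements to the left of the pivot are <= 20, and all elements to the right are > 20.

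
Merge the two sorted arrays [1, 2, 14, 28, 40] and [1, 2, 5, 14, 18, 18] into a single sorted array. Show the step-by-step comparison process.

Merging process:

Compare 1 vs 1: take 1 from left. Merged: [1]
Compare 2 vs 1: take 1 from right. Merged: [1, 1]
Compare 2 vs 2: take 2 from left. Merged: [1, 1, 2]
Compare 14 vs 2: take 2 from right. Merged: [1, 1, 2, 2]
Compare 14 vs 5: take 5 from right. Merged: [1, 1, 2, 2, 5]
Compare 14 vs 14: take 14 from left. Merged: [1, 1, 2, 2, 5, 14]
Compare 28 vs 14: take 14 from right. Merged: [1, 1, 2, 2, 5, 14, 14]
Compare 28 vs 18: take 18 from right. Merged: [1, 1, 2, 2, 5, 14, 14, 18]
Compare 28 vs 18: take 18 from right. Merged: [1, 1, 2, 2, 5, 14, 14, 18, 18]
Append remaining from left: [28, 40]. Merged: [1, 1, 2, 2, 5, 14, 14, 18, 18, 28, 40]

Final merged array: [1, 1, 2, 2, 5, 14, 14, 18, 18, 28, 40]
Total comparisons: 9

The merged array is [1, 1, 2, 2, 5, 14, 14, 18, 18, 28, 40], requiring 9 comparisons. The merge step runs in O(n) time where n is the total number of elements.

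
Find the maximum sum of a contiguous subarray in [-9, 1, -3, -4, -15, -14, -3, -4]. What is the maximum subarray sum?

Using Kadane's algorithm on [-9, 1, -3, -4, -15, -14, -3, -4]:

Scanning through the array:
Position 1 (value 1): max_ending_here = 1, max_so_far = 1
Position 2 (value -3): max_ending_here = -2, max_so_far = 1
Position 3 (value -4): max_ending_here = -4, max_so_far = 1
Position 4 (value -15): max_ending_here = -15, max_so_far = 1
Position 5 (value -14): max_ending_here = -14, max_so_far = 1
Position 6 (value -3): max_ending_here = -3, max_so_far = 1
Position 7 (value -4): max_ending_here = -4, max_so_far = 1

Maximum subarray: [1]
Maximum sum: 1

The maximum subarray is [1] with sum 1. This subarray runs from index 1 to index 1.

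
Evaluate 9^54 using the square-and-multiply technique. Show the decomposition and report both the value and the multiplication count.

Computing 9^54 by squaring (build up from 9^1; each line after the first costs one multiplication):

9^1 = 9
9^2 = (9^1)^2 = 9^2 = 81
9^3 = 9 * 9^2 = 9 * 81 = 729
9^6 = (9^3)^2 = 729^2 = 531441
9^12 = (9^6)^2 = 531441^2 = 282429536481
9^13 = 9 * 9^12 = 9 * 282429536481 = 2541865828329
9^26 = (9^13)^2 = 2541865828329^2 = 6461081889226673298932241
9^27 = 9 * 9^26 = 9 * 6461081889226673298932241 = 58149737003040059690390169
9^54 = (9^27)^2 = 58149737003040059690390169^2 = 3381391913522726342930221472392241170198527451848561

Result: 3381391913522726342930221472392241170198527451848561
Multiplications needed: 8 (8 lines after 9^1)

9^54 = 3381391913522726342930221472392241170198527451848561. Using exponentiation by squaring, this requires 8 multiplications. The key idea: if the exponent is even, square the half-power; if odd, multiply by the base once.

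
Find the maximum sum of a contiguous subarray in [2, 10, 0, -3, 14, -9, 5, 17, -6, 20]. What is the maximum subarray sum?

Using Kadane's algorithm on [2, 10, 0, -3, 14, -9, 5, 17, -6, 20]:

Scanning through the array:
Position 1 (value 10): max_ending_here = 12, max_so_far = 12
Position 2 (value 0): max_ending_here = 12, max_so_far = 12
Position 3 (value -3): max_ending_here = 9, max_so_far = 12
Position 4 (value 14): max_ending_here = 23, max_so_far = 23
Position 5 (value -9): max_ending_here = 14, max_so_far = 23
Position 6 (value 5): max_ending_here = 19, max_so_far = 23
Position 7 (value 17): max_ending_here = 36, max_so_far = 36
Position 8 (value -6): max_ending_here = 30, max_so_far = 36
Position 9 (value 20): max_ending_here = 50, max_so_far = 50

Maximum subarray: [2, 10, 0, -3, 14, -9, 5, 17, -6, 20]
Maximum sum: 50

The maximum subarray is [2, 10, 0, -3, 14, -9, 5, 17, -6, 20] with sum 50. This subarray runs from index 0 to index 9.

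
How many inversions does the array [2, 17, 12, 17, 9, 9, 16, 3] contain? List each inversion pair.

Finding inversions in [2, 17, 12, 17, 9, 9, 16, 3]:

(1, 2): arr[1]=17 > arr[2]=12
(1, 4): arr[1]=17 > arr[4]=9
(1, 5): arr[1]=17 > arr[5]=9
(1, 6): arr[1]=17 > arr[6]=16
(1, 7): arr[1]=17 > arr[7]=3
(2, 4): arr[2]=12 > arr[4]=9
(2, 5): arr[2]=12 > arr[5]=9
(2, 7): arr[2]=12 > arr[7]=3
(3, 4): arr[3]=17 > arr[4]=9
(3, 5): arr[3]=17 > arr[5]=9
(3, 6): arr[3]=17 > arr[6]=16
(3, 7): arr[3]=17 > arr[7]=3
(4, 7): arr[4]=9 > arr[7]=3
(5, 7): arr[5]=9 > arr[7]=3
(6, 7): arr[6]=16 > arr[7]=3

Total inversions: 15

The array has 15 inversion(s): (1,2), (1,4), (1,5), (1,6), (1,7), (2,4), (2,5), (2,7), (3,4), (3,5), (3,6), (3,7), (4,7), (5,7), (6,7). Each pair (i,j) satisfies i < j and arr[i] > arr[j].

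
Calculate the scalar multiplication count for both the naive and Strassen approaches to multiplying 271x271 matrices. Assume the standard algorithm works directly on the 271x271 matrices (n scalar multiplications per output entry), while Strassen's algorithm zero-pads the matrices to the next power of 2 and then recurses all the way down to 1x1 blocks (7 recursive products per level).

Matrix multiplication for 271x271 matrices:

Strassen's algorithm requires power-of-2 dimensions. Pad 271x271 to 512x512 (next power of 2).

Standard algorithm: 271^3 = 19902511 multiplications
Strassen's algorithm: 7^(log2(512)) = 7^9 = 40353607 multiplications
Difference: 19902511 - 40353607 = -20451096 (Strassen uses MORE here due to padding overhead — for small or just-over-power-of-2 n, padding can outweigh the per-level savings)

Standard: 19902511 multiplications (271^3). Strassen: 40353607 multiplications (7^9, after padding to 512x512). Strassen reduces 8 recursive multiplications to 7 at each level.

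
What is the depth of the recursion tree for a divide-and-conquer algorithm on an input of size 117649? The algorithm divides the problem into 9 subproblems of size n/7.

For divide and conquer with division factor 7:

Problem sizes at each level:
Level 0: 117649
Level 1: 16807
Level 2: 2401
Level 3: 343
Level 4: 49
Level 5: 7
Level 6: 1

The root is level 0 and the size-1 base case is level 6 (the tree spans levels 0 through 6, i.e. 7 levels counting the root), so the depth is the number of divisions: log_7(117649) = 6

The recursion tree depth is log_7(117649) = 6. At each level, the problem size is divided by 7, so it takes 6 divisions to reduce to a base case of size 1. The algorithm makes 9 recursive calls at each level.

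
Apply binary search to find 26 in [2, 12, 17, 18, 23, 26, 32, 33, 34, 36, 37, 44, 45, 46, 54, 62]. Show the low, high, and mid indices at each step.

Binary search for 26 in [2, 12, 17, 18, 23, 26, 32, 33, 34, 36, 37, 44, 45, 46, 54, 62]:

lo=0, hi=15, mid=7, arr[mid]=33 -> 33 > 26, search left half
lo=0, hi=6, mid=3, arr[mid]=18 -> 18 < 26, search right half
lo=4, hi=6, mid=5, arr[mid]=26 -> Found target at index 5!

Binary search finds 26 at index 5 after 3 comparisons. The search repeatedly halves the search space by comparing with the middle element.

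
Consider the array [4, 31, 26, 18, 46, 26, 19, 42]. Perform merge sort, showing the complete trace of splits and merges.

Merge sort trace:

Split: [4, 31, 26, 18, 46, 26, 19, 42] -> [4, 31, 26, 18] and [46, 26, 19, 42]
  Split: [4, 31, 26, 18] -> [4, 31] and [26, 18]
    Split: [4, 31] -> [4] and [31]
    Merge: [4] + [31] -> [4, 31]
    Split: [26, 18] -> [26] and [18]
    Merge: [26] + [18] -> [18, 26]
  Merge: [4, 31] + [18, 26] -> [4, 18, 26, 31]
  Split: [46, 26, 19, 42] -> [46, 26] and [19, 42]
    Split: [46, 26] -> [46] and [26]
    Merge: [46] + [26] -> [26, 46]
    Split: [19, 42] -> [19] and [42]
    Merge: [19] + [42] -> [19, 42]
  Merge: [26, 46] + [19, 42] -> [19, 26, 42, 46]
Merge: [4, 18, 26, 31] + [19, 26, 42, 46] -> [4, 18, 19, 26, 26, 31, 42, 46]

Final sorted array: [4, 18, 19, 26, 26, 31, 42, 46]

The merge sort proceeds by recursively splitting the array and merging sorted halves.
After all merges, the sorted array is [4, 18, 19, 26, 26, 31, 42, 46].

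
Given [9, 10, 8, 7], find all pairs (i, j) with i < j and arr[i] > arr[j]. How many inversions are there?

Finding inversions in [9, 10, 8, 7]:

(0, 2): arr[0]=9 > arr[2]=8
(0, 3): arr[0]=9 > arr[3]=7
(1, 2): arr[1]=10 > arr[2]=8
(1, 3): arr[1]=10 > arr[3]=7
(2, 3): arr[2]=8 > arr[3]=7

Total inversions: 5

The array has 5 inversion(s): (0,2), (0,3), (1,2), (1,3), (2,3). Each pair (i,j) satisfies i < j and arr[i] > arr[j].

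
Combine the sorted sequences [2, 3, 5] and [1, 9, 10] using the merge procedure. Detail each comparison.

Merging process:

Compare 2 vs 1: take 1 from right. Merged: [1]
Compare 2 vs 9: take 2 from left. Merged: [1, 2]
Compare 3 vs 9: take 3 from left. Merged: [1, 2, 3]
Compare 5 vs 9: take 5 from left. Merged: [1, 2, 3, 5]
Append remaining from right: [9, 10]. Merged: [1, 2, 3, 5, 9, 10]

Final merged array: [1, 2, 3, 5, 9, 10]
Total comparisons: 4

The merged array is [1, 2, 3, 5, 9, 10], requiring 4 comparisons. The merge step runs in O(n) time where n is the total number of elements.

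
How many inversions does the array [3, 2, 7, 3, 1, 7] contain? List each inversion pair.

Finding inversions in [3, 2, 7, 3, 1, 7]:

(0, 1): arr[0]=3 > arr[1]=2
(0, 4): arr[0]=3 > arr[4]=1
(1, 4): arr[1]=2 > arr[4]=1
(2, 3): arr[2]=7 > arr[3]=3
(2, 4): arr[2]=7 > arr[4]=1
(3, 4): arr[3]=3 > arr[4]=1

Total inversions: 6

The array has 6 inversion(s): (0,1), (0,4), (1,4), (2,3), (2,4), (3,4). Each pair (i,j) satisfies i < j and arr[i] > arr[j].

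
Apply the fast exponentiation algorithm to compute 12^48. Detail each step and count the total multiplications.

Computing 12^48 by squaring (build up from 12^1; each line after the first costs one multiplication):

12^1 = 12
12^2 = (12^1)^2 = 12^2 = 144
12^3 = 12 * 12^2 = 12 * 144 = 1728
12^6 = (12^3)^2 = 1728^2 = 2985984
12^12 = (12^6)^2 = 2985984^2 = 8916100448256
12^24 = (12^12)^2 = 8916100448256^2 = 79496847203390844133441536
12^48 = (12^24)^2 = 79496847203390844133441536^2 = 6319748715279270675921934218987893281199411530039296

Result: 6319748715279270675921934218987893281199411530039296
Multiplications needed: 6 (6 lines after 12^1)

12^48 = 6319748715279270675921934218987893281199411530039296. Using exponentiation by squaring, this requires 6 multiplications. The key idea: if the exponent is even, square the half-power; if odd, multiply by the base once.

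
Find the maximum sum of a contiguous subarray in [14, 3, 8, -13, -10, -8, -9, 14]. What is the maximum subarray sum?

Using Kadane's algorithm on [14, 3, 8, -13, -10, -8, -9, 14]:

Scanning through the array:
Position 1 (value 3): max_ending_here = 17, max_so_far = 17
Position 2 (value 8): max_ending_here = 25, max_so_far = 25
Position 3 (value -13): max_ending_here = 12, max_so_far = 25
Position 4 (value -10): max_ending_here = 2, max_so_far = 25
Position 5 (value -8): max_ending_here = -6, max_so_far = 25
Position 6 (value -9): max_ending_here = -9, max_so_far = 25
Position 7 (value 14): max_ending_here = 14, max_so_far = 25

Maximum subarray: [14, 3, 8]
Maximum sum: 25

The maximum subarray is [14, 3, 8] with sum 25. This subarray runs from index 0 to index 2.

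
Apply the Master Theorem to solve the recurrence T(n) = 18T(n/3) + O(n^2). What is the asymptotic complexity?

Master Theorem for T(n) = 18T(n/3) + O(n^2):

a = 18, b = 3, c = 2
log_b(a) = log_3(18) = 2.6309

Case 1: c = 2 < log_3(18) = 2.6309
T(n) = O(n^(log_3 18))

For T(n) = 18T(n/3) + O(n^2): log_3(18) = 2.6309. This is Case 1 of the Master Theorem (c < log_b(a), work dominated by leaves), giving O(n^(log_3 18)).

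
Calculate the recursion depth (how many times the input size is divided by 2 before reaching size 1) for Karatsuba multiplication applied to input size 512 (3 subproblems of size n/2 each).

For divide and conquer with division factor 2:

Problem sizes at each level:
Level 0: 512
Level 1: 256
Level 2: 128
Level 3: 64
Level 4: 32
Level 5: 16
Level 6: 8
Level 7: 4
Level 8: 2
Level 9: 1

The root is level 0 and the size-1 base case is level 9 (the tree spans levels 0 through 9, i.e. 10 levels counting the root), so the depth is the number of divisions: log_2(512) = 9

The recursion tree depth is log_2(512) = 9. At each level, the problem size is divided by 2, so it takes 9 divisions to reduce to a base case of size 1. The algorithm makes 3 recursive calls at each level.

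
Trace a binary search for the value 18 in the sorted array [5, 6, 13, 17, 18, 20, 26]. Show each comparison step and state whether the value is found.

Binary search for 18 in [5, 6, 13, 17, 18, 20, 26]:

lo=0, hi=6, mid=3, arr[mid]=17 -> 17 < 18, search right half
lo=4, hi=6, mid=5, arr[mid]=20 -> 20 > 18, search left half
lo=4, hi=4, mid=4, arr[mid]=18 -> Found target at index 4!

Binary search finds 18 at index 4 after 3 comparisons. The search repeatedly halves the search space by comparing with the middle element.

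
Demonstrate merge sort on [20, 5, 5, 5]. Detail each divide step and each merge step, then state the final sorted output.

Merge sort trace:

Split: [20, 5, 5, 5] -> [20, 5] and [5, 5]
  Split: [20, 5] -> [20] and [5]
  Merge: [20] + [5] -> [5, 20]
  Split: [5, 5] -> [5] and [5]
  Merge: [5] + [5] -> [5, 5]
Merge: [5, 20] + [5, 5] -> [5, 5, 5, 20]

Final sorted array: [5, 5, 5, 20]

The merge sort proceeds by recursively splitting the array and merging sorted halves.
After all merges, the sorted array is [5, 5, 5, 20].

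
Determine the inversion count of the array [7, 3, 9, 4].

Finding inversions in [7, 3, 9, 4]:

(0, 1): arr[0]=7 > arr[1]=3
(0, 3): arr[0]=7 > arr[3]=4
(2, 3): arr[2]=9 > arr[3]=4

Total inversions: 3

The array has 3 inversion(s): (0,1), (0,3), (2,3). Each pair (i,j) satisfies i < j and arr[i] > arr[j].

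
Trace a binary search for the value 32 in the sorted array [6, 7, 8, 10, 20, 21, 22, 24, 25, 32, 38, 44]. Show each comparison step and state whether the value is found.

Binary search for 32 in [6, 7, 8, 10, 20, 21, 22, 24, 25, 32, 38, 44]:

lo=0, hi=11, mid=5, arr[mid]=21 -> 21 < 32, search right half
lo=6, hi=11, mid=8, arr[mid]=25 -> 25 < 32, search right half
lo=9, hi=11, mid=10, arr[mid]=38 -> 38 > 32, search left half
lo=9, hi=9, mid=9, arr[mid]=32 -> Found target at index 9!

Binary search finds 32 at index 9 after 4 comparisons. The search repeatedly halves the search space by comparing with the middle element.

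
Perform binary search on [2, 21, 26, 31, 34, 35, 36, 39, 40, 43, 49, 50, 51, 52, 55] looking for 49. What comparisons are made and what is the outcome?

Binary search for 49 in [2, 21, 26, 31, 34, 35, 36, 39, 40, 43, 49, 50, 51, 52, 55]:

lo=0, hi=14, mid=7, arr[mid]=39 -> 39 < 49, search right half
lo=8, hi=14, mid=11, arr[mid]=50 -> 50 > 49, search left half
lo=8, hi=10, mid=9, arr[mid]=43 -> 43 < 49, search right half
lo=10, hi=10, mid=10, arr[mid]=49 -> Found target at index 10!

Binary search finds 49 at index 10 after 4 comparisons. The search repeatedly halves the search space by comparing with the middle element.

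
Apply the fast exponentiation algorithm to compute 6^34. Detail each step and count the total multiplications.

Computing 6^34 by squaring (build up from 6^1; each line after the first costs one multiplication):

6^1 = 6
6^2 = (6^1)^2 = 6^2 = 36
6^4 = (6^2)^2 = 36^2 = 1296
6^8 = (6^4)^2 = 1296^2 = 1679616
6^16 = (6^8)^2 = 1679616^2 = 2821109907456
6^17 = 6 * 6^16 = 6 * 2821109907456 = 16926659444736
6^34 = (6^17)^2 = 16926659444736^2 = 286511799958070431838109696

Result: 286511799958070431838109696
Multiplications needed: 6 (6 lines after 6^1)

6^34 = 286511799958070431838109696. Using exponentiation by squaring, this requires 6 multiplications. The key idea: if the exponent is even, square the half-power; if odd, multiply by the base once.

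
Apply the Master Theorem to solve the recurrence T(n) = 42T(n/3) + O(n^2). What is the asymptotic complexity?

Master Theorem for T(n) = 42T(n/3) + O(n^2):

a = 42, b = 3, c = 2
log_b(a) = log_3(42) = 3.4022

Case 1: c = 2 < log_3(42) = 3.4022
T(n) = O(n^(log_3 42))

For T(n) = 42T(n/3) + O(n^2): log_3(42) = 3.4022. This is Case 1 of the Master Theorem (c < log_b(a), work dominated by leaves), giving O(n^(log_3 42)).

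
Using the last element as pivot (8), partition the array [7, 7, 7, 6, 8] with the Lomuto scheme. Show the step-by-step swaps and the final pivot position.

Lomuto partition with pivot = 8:

Initial array: [7, 7, 7, 6, 8]

arr[0]=7 <= 8: swap with position 0, array becomes [7, 7, 7, 6, 8]
arr[1]=7 <= 8: swap with position 1, array becomes [7, 7, 7, 6, 8]
arr[2]=7 <= 8: swap with position 2, array becomes [7, 7, 7, 6, 8]
arr[3]=6 <= 8: swap with position 3, array becomes [7, 7, 7, 6, 8]

Place pivot at position 4: [7, 7, 7, 6, 8]
Pivot position: 4

After partitioning with pivot 8, the array becomes [7, 7, 7, 6, 8]. The pivot is placed at index 4. All elements to the left of the pivot are <= 8, and all elements to the right are > 8.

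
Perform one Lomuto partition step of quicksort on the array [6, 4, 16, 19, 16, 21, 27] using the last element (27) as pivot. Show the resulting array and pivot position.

Lomuto partition with pivot = 27:

Initial array: [6, 4, 16, 19, 16, 21, 27]

arr[0]=6 <= 27: swap with position 0, array becomes [6, 4, 16, 19, 16, 21, 27]
arr[1]=4 <= 27: swap with position 1, array becomes [6, 4, 16, 19, 16, 21, 27]
arr[2]=16 <= 27: swap with position 2, array becomes [6, 4, 16, 19, 16, 21, 27]
arr[3]=19 <= 27: swap with position 3, array becomes [6, 4, 16, 19, 16, 21, 27]
arr[4]=16 <= 27: swap with position 4, array becomes [6, 4, 16, 19, 16, 21, 27]
arr[5]=21 <= 27: swap with position 5, array becomes [6, 4, 16, 19, 16, 21, 27]

Place pivot at position 6: [6, 4, 16, 19, 16, 21, 27]
Pivot position: 6

After partitioning with pivot 27, the array becomes [6, 4, 16, 19, 16, 21, 27]. The pivot is placed at index 6. All elements to the left of the pivot are <= 27, and all elements to the right are > 27.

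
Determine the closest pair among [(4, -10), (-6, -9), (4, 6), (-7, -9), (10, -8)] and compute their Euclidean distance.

Computing all pairwise distances among 5 points:

d((4, -10), (-6, -9)) = 10.0499
d((4, -10), (4, 6)) = 16.0
d((4, -10), (-7, -9)) = 11.0454
d((4, -10), (10, -8)) = 6.3246
d((-6, -9), (4, 6)) = 18.0278
d((-6, -9), (-7, -9)) = 1.0 <-- minimum
d((-6, -9), (10, -8)) = 16.0312
d((4, 6), (-7, -9)) = 18.6011
d((4, 6), (10, -8)) = 15.2315
d((-7, -9), (10, -8)) = 17.0294

Closest pair: (-6, -9) and (-7, -9) with distance 1.0

The closest pair is (-6, -9) and (-7, -9) with Euclidean distance 1.0. For 5 points, brute-force pairwise comparison is shown above. For large n, the divide-and-conquer algorithm (sort by x, recurse on halves, check the dividing strip) achieves O(n log n).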